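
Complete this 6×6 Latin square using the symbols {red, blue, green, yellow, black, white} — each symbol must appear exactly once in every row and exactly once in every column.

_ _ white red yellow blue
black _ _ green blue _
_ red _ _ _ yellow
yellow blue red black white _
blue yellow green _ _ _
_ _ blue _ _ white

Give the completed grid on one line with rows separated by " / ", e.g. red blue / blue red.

row 1 has {red,blue,yellow,white}; column 1 has {blue,yellow,black} — only green is left for (r1,c1).
row 1 has {red,blue,green,yellow,white}; column 2 has {red,blue,yellow} — only black is left for (r1,c2).
row 2 has {blue,green,black}; column 2 has {red,blue,yellow,black} — only white is left for (r2,c2).
row 2 has {blue,green,black,white}; column 3 has {red,blue,green,white} — only yellow is left for (r2,c3).
row 2 has {blue,green,yellow,black,white}; column 6 has {blue,yellow,white} — only red is left for (r2,c6).
row 3 has {red,yellow}; column 1 has {blue,green,yellow,black} — only white is left for (r3,c1).
row 3 has {red,yellow,white}; column 3 has {red,blue,green,yellow,white} — only black is left for (r3,c3).
row 3 has {red,yellow,black,white}; column 4 has {red,green,black} — only blue is left for (r3,c4).
row 3 has {red,blue,yellow,black,white}; column 5 has {blue,yellow,white} — only green is left for (r3,c5).
row 4 has {red,blue,yellow,black,white}; column 6 has {red,blue,yellow,white} — only green is left for (r4,c6).
row 5 has {blue,green,yellow}; column 4 has {red,blue,green,black} — only white is left for (r5,c4).
row 5 has {blue,green,yellow,white}; column 6 has {red,blue,green,yellow,white} — only black is left for (r5,c6).
row 6 has {blue,white}; column 1 has {blue,green,yellow,black,white} — only red is left for (r6,c1).
row 6 has {red,blue,white}; column 2 has {red,blue,yellow,black,white} — only green is left for (r6,c2).
row 6 has {red,blue,green,white}; column 4 has {red,blue,green,black,white} — only yellow is left for (r6,c4).
row 6 has {red,blue,green,yellow,white}; column 5 has {blue,green,yellow,white} — only black is left for (r6,c5).
row 5 has {blue,green,yellow,black,white}; column 5 has {blue,green,yellow,black,white} — only red is left for (r5,c5).

green black white red yellow blue / black white yellow green blue red / white red black blue green yellow / yellow blue red black white green / blue yellow green white red black / red green blue yellow black white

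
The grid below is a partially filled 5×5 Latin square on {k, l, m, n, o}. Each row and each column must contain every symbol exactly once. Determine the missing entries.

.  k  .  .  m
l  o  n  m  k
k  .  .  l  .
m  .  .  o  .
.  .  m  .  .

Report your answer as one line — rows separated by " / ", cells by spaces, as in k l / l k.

o k l n m / l o n m k / k m o l n / m n k o l / n l m k o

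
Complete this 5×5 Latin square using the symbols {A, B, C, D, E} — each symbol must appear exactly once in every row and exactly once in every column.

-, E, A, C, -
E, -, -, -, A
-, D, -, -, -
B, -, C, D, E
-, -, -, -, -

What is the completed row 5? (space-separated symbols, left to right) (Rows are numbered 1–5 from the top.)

row 1 has {A,C,E}; column 1 has {B,E} — only D is left for (r1,c1).
row 1 has {A,C,D,E}; column 5 has {A,E} — only B is left for (r1,c5).
row 2 has {A,E}; column 4 has {C,D} — only B is left for (r2,c4).
row 3 has {D}; column 5 has {A,B,E} — only C is left for (r3,c5).
row 4 has {B,C,D,E}; column 2 has {D,E} — only A is left for (r4,c2).
row 5 is empty so far; column 5 has {A,B,C,E} — only D is left for (r5,c5).
row 2 has {A,B,E}; column 2 has {A,D,E} — only C is left for (r2,c2).
row 2 has {A,B,C,E}; column 3 has {A,C} — only D is left for (r2,c3).
row 3 has {C,D}; column 1 has {B,D,E} — only A is left for (r3,c1).
row 3 has {A,C,D}; column 4 has {B,C,D} — only E is left for (r3,c4).
row 5 has {D}; column 1 has {A,B,D,E} — only C is left for (r5,c1).
row 5 has {C,D}; column 2 has {A,C,D,E} — only B is left for (r5,c2).
row 5 has {B,C,D}; column 3 has {A,C,D} — only E is left for (r5,c3).
row 5 has {B,C,D,E}; column 4 has {B,C,D,E} — only A is left for (r5,c4).

C B E A D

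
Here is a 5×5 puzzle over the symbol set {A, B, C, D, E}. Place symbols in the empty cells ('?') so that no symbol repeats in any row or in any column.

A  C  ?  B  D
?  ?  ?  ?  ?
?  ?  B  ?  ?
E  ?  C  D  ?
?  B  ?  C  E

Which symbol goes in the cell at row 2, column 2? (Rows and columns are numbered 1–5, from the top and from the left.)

E

(r1,c3): row 1 has {A,B,C,D}; column 3 has {B,C}, so it must be E.
(r4,c2): row 4 has {C,D,E}; column 2 has {B,C}, so it must be A.
(r4,c5): row 4 has {A,C,D,E}; column 5 has {D,E}, so it must be B.
(r5,c1): row 5 has {B,C,E}; column 1 has {A,E}, so it must be D.
(r5,c3): row 5 has {B,C,D,E}; column 3 has {B,C,E}, so it must be A.
(r2,c3): row 2 is empty so far; column 3 has {A,B,C,E}, so it must be D.
(r3,c1): row 3 has {B}; column 1 has {A,D,E}, so it must be C.
(r3,c5): row 3 has {B,C}; column 5 has {B,D,E}, so it must be A.
(r2,c1): row 2 has {D}; column 1 has {A,C,D,E}, so it must be B.
(r2,c2): row 2 has {B,D}; column 2 has {A,B,C}, so it must be E.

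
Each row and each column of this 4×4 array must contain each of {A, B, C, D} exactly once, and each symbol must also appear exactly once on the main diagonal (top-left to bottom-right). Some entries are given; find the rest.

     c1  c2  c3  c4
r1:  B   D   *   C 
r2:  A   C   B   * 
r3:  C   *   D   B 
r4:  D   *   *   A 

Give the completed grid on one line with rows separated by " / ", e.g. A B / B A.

row 1 has {B,C,D}; column 3 has {B,D} — only A is left for (r1,c3).
row 2 has {A,B,C}; column 4 has {A,B,C} — only D is left for (r2,c4).
row 3 has {B,C,D}; column 2 has {C,D} — only A is left for (r3,c2).
row 4 has {A,D}; column 2 has {A,C,D} — only B is left for (r4,c2).
row 4 has {A,B,D}; column 3 has {A,B,D} — only C is left for (r4,c3).

B D A C / A C B D / C A D B / D B C A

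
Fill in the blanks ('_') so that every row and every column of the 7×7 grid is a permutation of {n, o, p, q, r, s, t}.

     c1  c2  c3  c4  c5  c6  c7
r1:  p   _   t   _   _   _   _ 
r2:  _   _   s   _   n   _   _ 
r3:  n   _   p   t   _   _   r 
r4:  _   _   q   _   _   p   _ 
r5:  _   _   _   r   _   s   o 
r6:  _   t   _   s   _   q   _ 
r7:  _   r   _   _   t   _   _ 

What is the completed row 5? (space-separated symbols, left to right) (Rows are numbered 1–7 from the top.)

t p n r q s o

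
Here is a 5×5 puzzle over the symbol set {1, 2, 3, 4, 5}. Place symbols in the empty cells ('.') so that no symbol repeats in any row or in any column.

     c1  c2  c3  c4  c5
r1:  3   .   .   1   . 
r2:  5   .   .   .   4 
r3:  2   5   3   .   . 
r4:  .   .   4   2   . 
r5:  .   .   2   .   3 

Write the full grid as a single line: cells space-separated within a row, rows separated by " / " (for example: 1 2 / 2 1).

3 4 5 1 2 / 5 2 1 3 4 / 2 5 3 4 1 / 1 3 4 2 5 / 4 1 2 5 3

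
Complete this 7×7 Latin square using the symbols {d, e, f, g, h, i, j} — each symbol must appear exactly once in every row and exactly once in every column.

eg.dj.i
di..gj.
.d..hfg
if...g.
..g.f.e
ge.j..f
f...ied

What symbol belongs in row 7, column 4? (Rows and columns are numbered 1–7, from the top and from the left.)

g

(r1,c6): row 1 has {d,e,g,i,j}; column 6 has {e,f,g,j}, so it must be h.
(r2,c7): row 2 has {d,g,i,j}; column 7 has {d,e,f,g,i}, so it must be h.
(r3,c1): row 3 has {d,f,g,h}; column 1 has {d,e,f,g,i}, so it must be j.
(r4,c7): row 4 has {f,g,i}; column 7 has {d,e,f,g,h,i}, so it must be j.
(r5,c1): row 5 has {e,f,g}; column 1 has {d,e,f,g,i,j}, so it must be h.
(r5,c2): row 5 has {e,f,g,h}; column 2 has {d,e,f,g,i}, so it must be j.
(r5,c4): row 5 has {e,f,g,h,j}; column 4 has {d,j}, so it must be i.
(r5,c6): row 5 has {e,f,g,h,i,j}; column 6 has {e,f,g,h,j}, so it must be d.
(r6,c5): row 6 has {e,f,g,j}; column 5 has {f,g,h,i,j}, so it must be d.
(r6,c6): row 6 has {d,e,f,g,j}; column 6 has {d,e,f,g,h,j}, so it must be i.
(r7,c2): row 7 has {d,e,f,i}; column 2 has {d,e,f,g,i,j}, so it must be h.
(r7,c3): row 7 has {d,e,f,h,i}; column 3 has {g}, so it must be j.
(r7,c4): row 7 has {d,e,f,h,i,j}; column 4 has {d,i,j}, so it must be g.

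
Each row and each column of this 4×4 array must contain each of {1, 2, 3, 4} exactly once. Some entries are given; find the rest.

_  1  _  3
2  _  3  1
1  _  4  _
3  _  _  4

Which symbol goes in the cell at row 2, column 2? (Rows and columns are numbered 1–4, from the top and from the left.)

4

(r1,c1) = 4
(r1,c3) = 2
(r2,c2) = 4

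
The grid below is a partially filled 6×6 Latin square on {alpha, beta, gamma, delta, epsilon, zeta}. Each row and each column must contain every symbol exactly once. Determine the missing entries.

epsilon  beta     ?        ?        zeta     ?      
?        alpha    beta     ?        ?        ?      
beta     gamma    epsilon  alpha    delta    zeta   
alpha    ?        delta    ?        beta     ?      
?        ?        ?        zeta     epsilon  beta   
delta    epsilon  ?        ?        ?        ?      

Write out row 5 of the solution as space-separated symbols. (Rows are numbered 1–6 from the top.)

gamma delta alpha zeta epsilon beta

At row 2, column 5: row 2 has {alpha,beta}; column 5 has {beta,delta,epsilon,zeta}; that leaves gamma.
At row 4, column 2: row 4 has {alpha,beta,delta}; column 2 has {alpha,beta,gamma,epsilon}; that leaves zeta.
At row 5, column 1: row 5 has {beta,epsilon,zeta}; column 1 has {alpha,beta,delta,epsilon}; that leaves gamma.
At row 5, column 2: row 5 has {beta,gamma,epsilon,zeta}; column 2 has {alpha,beta,gamma,epsilon,zeta}; that leaves delta.
At row 5, column 3: row 5 has {beta,gamma,delta,epsilon,zeta}; column 3 has {beta,delta,epsilon}; that leaves alpha.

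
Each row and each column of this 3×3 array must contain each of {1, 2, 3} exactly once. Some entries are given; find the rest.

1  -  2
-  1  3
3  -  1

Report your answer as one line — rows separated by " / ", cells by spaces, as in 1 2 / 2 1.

1 3 2 / 2 1 3 / 3 2 1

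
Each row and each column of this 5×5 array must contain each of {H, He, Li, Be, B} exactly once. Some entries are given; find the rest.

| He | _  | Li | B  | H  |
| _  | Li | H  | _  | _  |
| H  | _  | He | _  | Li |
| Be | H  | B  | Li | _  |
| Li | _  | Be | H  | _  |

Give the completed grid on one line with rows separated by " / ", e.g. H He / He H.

At row 1, column 2: row 1 has {H,He,Li,B}; column 2 has {H,Li}; that leaves Be.
At row 2, column 1: row 2 has {H,Li}; column 1 has {H,He,Li,Be}; that leaves B.
At row 3, column 2: row 3 has {H,He,Li}; column 2 has {H,Li,Be}; that leaves B.
At row 3, column 4: row 3 has {H,He,Li,B}; column 4 has {H,Li,B}; that leaves Be.
At row 4, column 5: row 4 has {H,Li,Be,B}; column 5 has {H,Li}; that leaves He.
At row 5, column 2: row 5 has {H,Li,Be}; column 2 has {H,Li,Be,B}; that leaves He.
At row 5, column 5: row 5 has {H,He,Li,Be}; column 5 has {H,He,Li}; that leaves B.
At row 2, column 4: row 2 has {H,Li,B}; column 4 has {H,Li,Be,B}; that leaves He.
At row 2, column 5: row 2 has {H,He,Li,B}; column 5 has {H,He,Li,B}; that leaves Be.

He Be Li B H / B Li H He Be / H B He Be Li / Be H B Li He / Li He Be H B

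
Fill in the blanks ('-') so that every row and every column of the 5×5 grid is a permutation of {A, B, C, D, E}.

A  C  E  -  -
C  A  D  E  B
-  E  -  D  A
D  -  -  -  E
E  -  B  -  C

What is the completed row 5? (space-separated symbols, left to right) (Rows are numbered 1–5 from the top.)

E D B A C

Cell (r1,c4): row 1 has {A,C,E}; column 4 has {D,E} → B.
Cell (r1,c5): row 1 has {A,B,C,E}; column 5 has {A,B,C,E} → D.
Cell (r3,c1): row 3 has {A,D,E}; column 1 has {A,C,D,E} → B.
Cell (r3,c3): row 3 has {A,B,D,E}; column 3 has {B,D,E} → C.
Cell (r4,c2): row 4 has {D,E}; column 2 has {A,C,E} → B.
Cell (r4,c3): row 4 has {B,D,E}; column 3 has {B,C,D,E} → A.
Cell (r4,c4): row 4 has {A,B,D,E}; column 4 has {B,D,E} → C.
Cell (r5,c2): row 5 has {B,C,E}; column 2 has {A,B,C,E} → D.
Cell (r5,c4): row 5 has {B,C,D,E}; column 4 has {B,C,D,E} → A.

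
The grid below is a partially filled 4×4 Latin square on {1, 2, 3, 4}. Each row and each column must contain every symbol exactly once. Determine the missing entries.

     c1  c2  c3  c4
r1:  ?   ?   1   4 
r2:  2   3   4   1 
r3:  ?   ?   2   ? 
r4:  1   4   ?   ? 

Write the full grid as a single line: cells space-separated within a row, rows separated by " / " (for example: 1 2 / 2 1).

3 2 1 4 / 2 3 4 1 / 4 1 2 3 / 1 4 3 2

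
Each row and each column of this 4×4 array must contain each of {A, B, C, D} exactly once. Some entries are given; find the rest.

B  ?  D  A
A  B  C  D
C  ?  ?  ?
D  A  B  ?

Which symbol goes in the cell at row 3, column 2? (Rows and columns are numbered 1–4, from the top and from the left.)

D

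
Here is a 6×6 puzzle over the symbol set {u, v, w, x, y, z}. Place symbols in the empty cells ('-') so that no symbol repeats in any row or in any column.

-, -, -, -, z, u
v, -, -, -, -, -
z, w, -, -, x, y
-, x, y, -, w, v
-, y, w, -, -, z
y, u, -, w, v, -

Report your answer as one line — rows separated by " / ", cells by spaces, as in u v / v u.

w v x y z u / v z u x y w / z w v u x y / u x y z w v / x y w v u z / y u z w v x

(r1,c2) = v
(r1,c3) = x
(r1,c4) = y
(r2,c2) = z
(r2,c3) = u
(r2,c4) = x
(r2,c5) = y
(r2,c6) = w
(r3,c3) = v
(r3,c4) = u
(r4,c1) = u
(r4,c4) = z
(r5,c1) = x
(r5,c4) = v
(r5,c5) = u
(r6,c3) = z
(r6,c6) = x
(r1,c1) = w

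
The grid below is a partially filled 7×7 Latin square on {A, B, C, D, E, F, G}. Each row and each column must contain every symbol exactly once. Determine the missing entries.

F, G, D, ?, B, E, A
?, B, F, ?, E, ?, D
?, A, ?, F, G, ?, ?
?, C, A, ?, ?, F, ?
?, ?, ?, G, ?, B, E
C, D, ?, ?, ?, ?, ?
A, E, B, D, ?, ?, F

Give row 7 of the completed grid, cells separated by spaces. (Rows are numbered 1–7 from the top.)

A E B D C G F

(r1,c4): row 1 has {A,B,D,E,F,G}; column 4 has {D,F,G}, so it must be C.
(r2,c1): row 2 has {B,D,E,F}; column 1 has {A,C,F}, so it must be G.
(r2,c4): row 2 has {B,D,E,F,G}; column 4 has {C,D,F,G}, so it must be A.
(r2,c6): row 2 has {A,B,D,E,F,G}; column 6 has {B,E,F}, so it must be C.
(r3,c6): row 3 has {A,F,G}; column 6 has {B,C,E,F}, so it must be D.
(r4,c5): row 4 has {A,C,F}; column 5 has {B,E,G}, so it must be D.
(r5,c1): row 5 has {B,E,G}; column 1 has {A,C,F,G}, so it must be D.
(r5,c2): row 5 has {B,D,E,G}; column 2 has {A,B,C,D,E,G}, so it must be F.
(r5,c3): row 5 has {B,D,E,F,G}; column 3 has {A,B,D,F}, so it must be C.
(r5,c5): row 5 has {B,C,D,E,F,G}; column 5 has {B,D,E,G}, so it must be A.
(r6,c5): row 6 has {C,D}; column 5 has {A,B,D,E,G}, so it must be F.
(r7,c5): row 7 has {A,B,D,E,F}; column 5 has {A,B,D,E,F,G}, so it must be C.
(r7,c6): row 7 has {A,B,C,D,E,F}; column 6 has {B,C,D,E,F}, so it must be G.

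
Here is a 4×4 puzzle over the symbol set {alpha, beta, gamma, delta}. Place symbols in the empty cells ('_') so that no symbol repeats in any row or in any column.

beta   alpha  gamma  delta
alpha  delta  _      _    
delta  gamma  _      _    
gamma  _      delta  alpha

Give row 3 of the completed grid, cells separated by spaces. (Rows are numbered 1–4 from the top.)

(r2,c3) = beta
(r2,c4) = gamma
(r3,c3) = alpha
(r3,c4) = beta

delta gamma alpha beta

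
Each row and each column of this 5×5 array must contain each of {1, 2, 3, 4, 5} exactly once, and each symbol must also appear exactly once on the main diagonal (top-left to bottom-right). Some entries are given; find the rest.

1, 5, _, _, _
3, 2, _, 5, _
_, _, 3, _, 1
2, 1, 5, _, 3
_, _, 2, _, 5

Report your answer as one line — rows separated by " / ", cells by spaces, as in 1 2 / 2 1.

1 5 4 3 2 / 3 2 1 5 4 / 5 4 3 2 1 / 2 1 5 4 3 / 4 3 2 1 5

(r1,c3) = 4
(r1,c5) = 2
(r2,c3) = 1
(r2,c5) = 4
(r3,c2) = 4
(r3,c4) = 2
(r4,c4) = 4
(r5,c1) = 4
(r5,c2) = 3
(r5,c4) = 1
(r1,c4) = 3
(r3,c1) = 5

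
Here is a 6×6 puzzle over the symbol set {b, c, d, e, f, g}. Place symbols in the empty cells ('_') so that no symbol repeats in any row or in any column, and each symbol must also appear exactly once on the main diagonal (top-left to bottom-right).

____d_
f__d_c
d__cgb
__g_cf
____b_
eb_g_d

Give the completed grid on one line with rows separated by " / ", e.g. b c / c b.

c f e b d g / f g b d e c / d e f c g b / b d g e c f / g c d f b e / e b c g f d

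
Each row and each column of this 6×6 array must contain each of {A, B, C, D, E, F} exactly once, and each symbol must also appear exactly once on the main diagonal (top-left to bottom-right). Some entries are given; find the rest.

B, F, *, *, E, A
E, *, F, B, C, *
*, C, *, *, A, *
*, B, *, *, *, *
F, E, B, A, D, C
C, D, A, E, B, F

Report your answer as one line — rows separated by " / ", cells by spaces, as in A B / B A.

row 2 has {B,C,E,F}; column 2 has {B,C,D,E,F}; the diagonal has {B,D,F} — only A is left for (r2,c2).
row 2 has {A,B,C,E,F}; column 6 has {A,C,F} — only D is left for (r2,c6).
row 3 has {A,C}; column 1 has {B,C,E,F} — only D is left for (r3,c1).
row 3 has {A,C,D}; column 3 has {A,B,F}; the diagonal has {A,B,D,F} — only E is left for (r3,c3).
row 3 has {A,C,D,E}; column 4 has {A,B,E} — only F is left for (r3,c4).
row 3 has {A,C,D,E,F}; column 6 has {A,C,D,F} — only B is left for (r3,c6).
row 4 has {B}; column 1 has {B,C,D,E,F} — only A is left for (r4,c1).
row 4 has {A,B}; column 4 has {A,B,E,F}; the diagonal has {A,B,D,E,F} — only C is left for (r4,c4).
row 4 has {A,B,C}; column 5 has {A,B,C,D,E} — only F is left for (r4,c5).
row 4 has {A,B,C,F}; column 6 has {A,B,C,D,F} — only E is left for (r4,c6).
row 1 has {A,B,E,F}; column 4 has {A,B,C,E,F} — only D is left for (r1,c4).
row 4 has {A,B,C,E,F}; column 3 has {A,B,E,F} — only D is left for (r4,c3).
row 1 has {A,B,D,E,F}; column 3 has {A,B,D,E,F} — only C is left for (r1,c3).

B F C D E A / E A F B C D / D C E F A B / A B D C F E / F E B A D C / C D A E B F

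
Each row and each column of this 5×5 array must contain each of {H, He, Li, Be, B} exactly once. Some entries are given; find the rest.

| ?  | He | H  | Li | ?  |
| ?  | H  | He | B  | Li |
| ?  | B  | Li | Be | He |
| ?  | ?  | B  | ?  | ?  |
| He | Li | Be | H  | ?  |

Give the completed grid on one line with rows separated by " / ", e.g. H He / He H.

B He H Li Be / Be H He B Li / H B Li Be He / Li Be B He H / He Li Be H B

(r2,c1) = Be
(r3,c1) = H
(r4,c1) = Li
(r4,c2) = Be
(r4,c4) = He
(r4,c5) = H
(r5,c5) = B
(r1,c1) = B
(r1,c5) = Be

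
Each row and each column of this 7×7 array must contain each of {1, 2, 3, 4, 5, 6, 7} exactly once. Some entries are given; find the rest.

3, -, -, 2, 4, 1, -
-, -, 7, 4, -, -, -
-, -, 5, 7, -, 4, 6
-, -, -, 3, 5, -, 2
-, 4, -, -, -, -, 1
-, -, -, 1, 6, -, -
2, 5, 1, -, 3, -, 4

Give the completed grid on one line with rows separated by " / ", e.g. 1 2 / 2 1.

row 1 has {1,2,3,4}; column 3 has {1,5,7} — only 6 is left for (r1,c3).
row 3 has {4,5,6,7}; column 1 has {2,3} — only 1 is left for (r3,c1).
row 3 has {1,4,5,6,7}; column 5 has {3,4,5,6} — only 2 is left for (r3,c5).
row 4 has {2,3,5}; column 3 has {1,5,6,7} — only 4 is left for (r4,c3).
row 5 has {1,4}; column 5 has {2,3,4,5,6} — only 7 is left for (r5,c5).
row 7 has {1,2,3,4,5}; column 4 has {1,2,3,4,7} — only 6 is left for (r7,c4).
row 7 has {1,2,3,4,5,6}; column 6 has {1,4} — only 7 is left for (r7,c6).
row 1 has {1,2,3,4,6}; column 2 has {4,5} — only 7 is left for (r1,c2).
row 1 has {1,2,3,4,6,7}; column 7 has {1,2,4,6} — only 5 is left for (r1,c7).
row 2 has {4,7}; column 5 has {2,3,4,5,6,7} — only 1 is left for (r2,c5).
row 2 has {1,4,7}; column 7 has {1,2,4,5,6} — only 3 is left for (r2,c7).
row 3 has {1,2,4,5,6,7}; column 2 has {4,5,7} — only 3 is left for (r3,c2).
row 4 has {2,3,4,5}; column 6 has {1,4,7} — only 6 is left for (r4,c6).
row 5 has {1,4,7}; column 4 has {1,2,3,4,6,7} — only 5 is left for (r5,c4).
row 6 has {1,6}; column 2 has {3,4,5,7} — only 2 is left for (r6,c2).
row 6 has {1,2,6}; column 3 has {1,4,5,6,7} — only 3 is left for (r6,c3).
row 6 has {1,2,3,6}; column 6 has {1,4,6,7} — only 5 is left for (r6,c6).
row 6 has {1,2,3,5,6}; column 7 has {1,2,3,4,5,6} — only 7 is left for (r6,c7).
row 2 has {1,3,4,7}; column 2 has {2,3,4,5,7} — only 6 is left for (r2,c2).
row 2 has {1,3,4,6,7}; column 6 has {1,4,5,6,7} — only 2 is left for (r2,c6).
row 4 has {2,3,4,5,6}; column 1 has {1,2,3} — only 7 is left for (r4,c1).
row 4 has {2,3,4,5,6,7}; column 2 has {2,3,4,5,6,7} — only 1 is left for (r4,c2).
row 5 has {1,4,5,7}; column 1 has {1,2,3,7} — only 6 is left for (r5,c1).
row 5 has {1,4,5,6,7}; column 3 has {1,3,4,5,6,7} — only 2 is left for (r5,c3).
row 5 has {1,2,4,5,6,7}; column 6 has {1,2,4,5,6,7} — only 3 is left for (r5,c6).
row 6 has {1,2,3,5,6,7}; column 1 has {1,2,3,6,7} — only 4 is left for (r6,c1).
row 2 has {1,2,3,4,6,7}; column 1 has {1,2,3,4,6,7} — only 5 is left for (r2,c1).

3 7 6 2 4 1 5 / 5 6 7 4 1 2 3 / 1 3 5 7 2 4 6 / 7 1 4 3 5 6 2 / 6 4 2 5 7 3 1 / 4 2 3 1 6 5 7 / 2 5 1 6 3 7 4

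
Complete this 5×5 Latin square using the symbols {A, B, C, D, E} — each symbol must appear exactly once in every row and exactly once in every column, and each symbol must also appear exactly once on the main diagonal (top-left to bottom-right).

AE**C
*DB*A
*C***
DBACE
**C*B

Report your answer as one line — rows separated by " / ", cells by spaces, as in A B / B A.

A E D B C / C D B E A / B C E A D / D B A C E / E A C D B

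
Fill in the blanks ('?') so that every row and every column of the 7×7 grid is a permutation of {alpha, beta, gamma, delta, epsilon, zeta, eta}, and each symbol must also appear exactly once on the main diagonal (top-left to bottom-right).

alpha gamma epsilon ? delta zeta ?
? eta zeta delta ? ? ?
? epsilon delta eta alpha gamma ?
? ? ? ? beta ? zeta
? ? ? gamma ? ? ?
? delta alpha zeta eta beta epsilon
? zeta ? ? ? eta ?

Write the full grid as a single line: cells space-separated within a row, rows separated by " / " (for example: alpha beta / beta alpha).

alpha gamma epsilon beta delta zeta eta / beta eta zeta delta gamma epsilon alpha / zeta epsilon delta eta alpha gamma beta / eta alpha gamma epsilon beta delta zeta / epsilon beta eta gamma zeta alpha delta / gamma delta alpha zeta eta beta epsilon / delta zeta beta alpha epsilon eta gamma

(r1,c4) = beta
(r1,c7) = eta
(r3,c7) = beta
(r4,c2) = alpha
(r4,c4) = epsilon
(r4,c6) = delta
(r5,c2) = beta
(r5,c3) = eta
(r5,c5) = zeta
(r6,c1) = gamma
(r7,c4) = alpha
(r7,c7) = gamma
(r2,c7) = alpha
(r3,c1) = zeta
(r4,c1) = eta
(r4,c3) = gamma
(r5,c7) = delta
(r7,c3) = beta
(r7,c5) = epsilon
(r2,c5) = gamma
(r2,c6) = epsilon
(r5,c1) = epsilon
(r5,c6) = alpha
(r7,c1) = delta
(r2,c1) = beta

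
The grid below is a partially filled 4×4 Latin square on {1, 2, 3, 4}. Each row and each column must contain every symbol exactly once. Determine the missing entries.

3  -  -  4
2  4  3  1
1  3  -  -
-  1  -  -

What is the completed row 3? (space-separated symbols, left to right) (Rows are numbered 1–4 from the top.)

(r1,c2) = 2
(r1,c3) = 1
(r3,c4) = 2
(r4,c1) = 4
(r4,c3) = 2
(r4,c4) = 3
(r3,c3) = 4

1 3 4 2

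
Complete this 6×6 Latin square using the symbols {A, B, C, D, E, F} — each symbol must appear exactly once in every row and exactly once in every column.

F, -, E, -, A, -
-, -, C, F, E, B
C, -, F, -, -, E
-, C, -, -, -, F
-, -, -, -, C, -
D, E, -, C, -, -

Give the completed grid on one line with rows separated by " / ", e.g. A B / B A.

(r2,c1) = A
(r2,c2) = D
(r6,c6) = A
(r1,c2) = B
(r1,c4) = D
(r1,c6) = C
(r3,c2) = A
(r3,c4) = B
(r3,c5) = D
(r4,c5) = B
(r5,c2) = F
(r5,c6) = D
(r6,c3) = B
(r6,c5) = F
(r4,c1) = E
(r4,c4) = A
(r5,c1) = B
(r5,c3) = A
(r5,c4) = E
(r4,c3) = D

F B E D A C / A D C F E B / C A F B D E / E C D A B F / B F A E C D / D E B C F A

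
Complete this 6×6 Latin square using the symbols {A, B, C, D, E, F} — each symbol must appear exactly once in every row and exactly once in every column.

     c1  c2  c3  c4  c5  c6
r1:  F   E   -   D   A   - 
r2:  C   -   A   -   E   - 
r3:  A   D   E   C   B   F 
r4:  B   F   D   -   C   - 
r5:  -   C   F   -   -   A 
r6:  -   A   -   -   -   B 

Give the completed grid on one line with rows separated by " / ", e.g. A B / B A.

Cell (r1,c6): row 1 has {A,D,E,F}; column 6 has {A,B,F} → C.
Cell (r2,c2): row 2 has {A,C,E}; column 2 has {A,C,D,E,F} → B.
Cell (r2,c4): row 2 has {A,B,C,E}; column 4 has {C,D} → F.
Cell (r2,c6): row 2 has {A,B,C,E,F}; column 6 has {A,B,C,F} → D.
Cell (r4,c6): row 4 has {B,C,D,F}; column 6 has {A,B,C,D,F} → E.
Cell (r5,c5): row 5 has {A,C,F}; column 5 has {A,B,C,E} → D.
Cell (r6,c3): row 6 has {A,B}; column 3 has {A,D,E,F} → C.
Cell (r6,c4): row 6 has {A,B,C}; column 4 has {C,D,F} → E.
Cell (r6,c5): row 6 has {A,B,C,E}; column 5 has {A,B,C,D,E} → F.
Cell (r1,c3): row 1 has {A,C,D,E,F}; column 3 has {A,C,D,E,F} → B.
Cell (r4,c4): row 4 has {B,C,D,E,F}; column 4 has {C,D,E,F} → A.
Cell (r5,c1): row 5 has {A,C,D,F}; column 1 has {A,B,C,F} → E.
Cell (r5,c4): row 5 has {A,C,D,E,F}; column 4 has {A,C,D,E,F} → B.
Cell (r6,c1): row 6 has {A,B,C,E,F}; column 1 has {A,B,C,E,F} → D.

F E B D A C / C B A F E D / A D E C B F / B F D A C E / E C F B D A / D A C E F B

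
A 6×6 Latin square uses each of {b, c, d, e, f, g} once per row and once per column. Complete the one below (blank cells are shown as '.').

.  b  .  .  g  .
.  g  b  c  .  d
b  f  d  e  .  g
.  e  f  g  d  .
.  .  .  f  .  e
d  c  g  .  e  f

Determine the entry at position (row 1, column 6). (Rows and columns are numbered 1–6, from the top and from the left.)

(r1,c4): row 1 has {b,g}; column 4 has {c,e,f,g}, so it must be d.
(r1,c6): row 1 has {b,d,g}; column 6 has {d,e,f,g}, so it must be c.

c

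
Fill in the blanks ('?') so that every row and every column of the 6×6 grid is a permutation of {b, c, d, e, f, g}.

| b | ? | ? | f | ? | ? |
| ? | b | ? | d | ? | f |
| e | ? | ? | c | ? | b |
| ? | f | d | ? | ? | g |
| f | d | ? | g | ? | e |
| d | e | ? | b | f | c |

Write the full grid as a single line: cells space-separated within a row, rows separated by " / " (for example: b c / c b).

b c e f g d / g b c d e f / e g f c d b / c f d e b g / f d b g c e / d e g b f c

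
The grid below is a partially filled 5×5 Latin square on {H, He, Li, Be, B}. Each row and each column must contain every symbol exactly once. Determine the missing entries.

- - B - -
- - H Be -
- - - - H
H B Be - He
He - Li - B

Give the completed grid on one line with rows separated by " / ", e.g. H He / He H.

(r2,c5): row 2 has {H,Be}; column 5 has {H,He,B}, so it must be Li.
(r3,c3): row 3 has {H}; column 3 has {H,Li,Be,B}, so it must be He.
(r4,c4): row 4 has {H,He,Be,B}; column 4 has {Be}, so it must be Li.
(r5,c4): row 5 has {He,Li,B}; column 4 has {Li,Be}, so it must be H.
(r1,c4): row 1 has {B}; column 4 has {H,Li,Be}, so it must be He.
(r1,c5): row 1 has {He,B}; column 5 has {H,He,Li,B}, so it must be Be.
(r2,c1): row 2 has {H,Li,Be}; column 1 has {H,He}, so it must be B.
(r2,c2): row 2 has {H,Li,Be,B}; column 2 has {B}, so it must be He.
(r3,c4): row 3 has {H,He}; column 4 has {H,He,Li,Be}, so it must be B.
(r5,c2): row 5 has {H,He,Li,B}; column 2 has {He,B}, so it must be Be.
(r1,c1): row 1 has {He,Be,B}; column 1 has {H,He,B}, so it must be Li.
(r1,c2): row 1 has {He,Li,Be,B}; column 2 has {He,Be,B}, so it must be H.
(r3,c1): row 3 has {H,He,B}; column 1 has {H,He,Li,B}, so it must be Be.
(r3,c2): row 3 has {H,He,Be,B}; column 2 has {H,He,Be,B}, so it must be Li.

Li H B He Be / B He H Be Li / Be Li He B H / H B Be Li He / He Be Li H B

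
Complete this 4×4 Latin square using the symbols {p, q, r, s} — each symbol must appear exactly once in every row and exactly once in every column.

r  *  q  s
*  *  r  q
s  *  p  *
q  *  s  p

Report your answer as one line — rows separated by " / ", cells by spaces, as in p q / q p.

r p q s / p s r q / s q p r / q r s p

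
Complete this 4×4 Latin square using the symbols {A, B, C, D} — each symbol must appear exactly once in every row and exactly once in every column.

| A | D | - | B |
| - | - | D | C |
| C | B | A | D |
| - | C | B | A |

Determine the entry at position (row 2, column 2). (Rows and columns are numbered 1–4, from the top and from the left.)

(r1,c3) = C
(r2,c1) = B
(r2,c2) = A

A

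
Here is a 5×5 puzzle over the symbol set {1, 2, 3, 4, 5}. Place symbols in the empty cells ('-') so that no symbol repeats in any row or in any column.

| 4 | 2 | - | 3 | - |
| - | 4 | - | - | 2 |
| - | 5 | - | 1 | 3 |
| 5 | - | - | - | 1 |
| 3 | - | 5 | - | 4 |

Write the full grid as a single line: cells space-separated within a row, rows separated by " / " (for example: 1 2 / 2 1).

(r1,c3) = 1
(r1,c5) = 5
(r2,c1) = 1
(r2,c3) = 3
(r2,c4) = 5
(r3,c1) = 2
(r3,c3) = 4
(r4,c2) = 3
(r4,c3) = 2
(r4,c4) = 4
(r5,c2) = 1
(r5,c4) = 2

4 2 1 3 5 / 1 4 3 5 2 / 2 5 4 1 3 / 5 3 2 4 1 / 3 1 5 2 4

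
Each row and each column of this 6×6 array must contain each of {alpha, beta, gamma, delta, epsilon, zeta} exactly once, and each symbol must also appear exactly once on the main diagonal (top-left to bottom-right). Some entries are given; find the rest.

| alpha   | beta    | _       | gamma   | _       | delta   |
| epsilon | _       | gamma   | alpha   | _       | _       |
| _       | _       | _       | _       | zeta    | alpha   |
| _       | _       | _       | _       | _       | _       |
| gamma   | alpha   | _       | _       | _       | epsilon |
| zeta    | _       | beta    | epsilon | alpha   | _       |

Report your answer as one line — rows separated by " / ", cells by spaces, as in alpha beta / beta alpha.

(r1,c5): row 1 has {alpha,beta,gamma,delta}; column 5 has {alpha,zeta}, so it must be epsilon.
(r6,c6): row 6 has {alpha,beta,epsilon,zeta}; column 6 has {alpha,delta,epsilon}; the diagonal has {alpha}, so it must be gamma.
(r1,c3): row 1 has {alpha,beta,gamma,delta,epsilon}; column 3 has {beta,gamma}, so it must be zeta.
(r5,c3): row 5 has {alpha,gamma,epsilon}; column 3 has {beta,gamma,zeta}, so it must be delta.
(r5,c5): row 5 has {alpha,gamma,delta,epsilon}; column 5 has {alpha,epsilon,zeta}; the diagonal has {alpha,gamma}, so it must be beta.
(r6,c2): row 6 has {alpha,beta,gamma,epsilon,zeta}; column 2 has {alpha,beta}, so it must be delta.
(r2,c2): row 2 has {alpha,gamma,epsilon}; column 2 has {alpha,beta,delta}; the diagonal has {alpha,beta,gamma}, so it must be zeta.
(r2,c5): row 2 has {alpha,gamma,epsilon,zeta}; column 5 has {alpha,beta,epsilon,zeta}, so it must be delta.
(r2,c6): row 2 has {alpha,gamma,delta,epsilon,zeta}; column 6 has {alpha,gamma,delta,epsilon}, so it must be beta.
(r3,c3): row 3 has {alpha,zeta}; column 3 has {beta,gamma,delta,zeta}; the diagonal has {alpha,beta,gamma,zeta}, so it must be epsilon.
(r4,c3): row 4 is empty so far; column 3 has {beta,gamma,delta,epsilon,zeta}, so it must be alpha.
(r4,c4): row 4 has {alpha}; column 4 has {alpha,gamma,epsilon}; the diagonal has {alpha,beta,gamma,epsilon,zeta}, so it must be delta.
(r4,c5): row 4 has {alpha,delta}; column 5 has {alpha,beta,delta,epsilon,zeta}, so it must be gamma.
(r4,c6): row 4 has {alpha,gamma,delta}; column 6 has {alpha,beta,gamma,delta,epsilon}, so it must be zeta.
(r5,c4): row 5 has {alpha,beta,gamma,delta,epsilon}; column 4 has {alpha,gamma,delta,epsilon}, so it must be zeta.
(r3,c2): row 3 has {alpha,epsilon,zeta}; column 2 has {alpha,beta,delta,zeta}, so it must be gamma.
(r3,c4): row 3 has {alpha,gamma,epsilon,zeta}; column 4 has {alpha,gamma,delta,epsilon,zeta}, so it must be beta.
(r4,c1): row 4 has {alpha,gamma,delta,zeta}; column 1 has {alpha,gamma,epsilon,zeta}, so it must be beta.
(r4,c2): row 4 has {alpha,beta,gamma,delta,zeta}; column 2 has {alpha,beta,gamma,delta,zeta}, so it must be epsilon.
(r3,c1): row 3 has {alpha,beta,gamma,epsilon,zeta}; column 1 has {alpha,beta,gamma,epsilon,zeta}, so it must be delta.

alpha beta zeta gamma epsilon delta / epsilon zeta gamma alpha delta beta / delta gamma epsilon beta zeta alpha / beta epsilon alpha delta gamma zeta / gamma alpha delta zeta beta epsilon / zeta delta beta epsilon alpha gamma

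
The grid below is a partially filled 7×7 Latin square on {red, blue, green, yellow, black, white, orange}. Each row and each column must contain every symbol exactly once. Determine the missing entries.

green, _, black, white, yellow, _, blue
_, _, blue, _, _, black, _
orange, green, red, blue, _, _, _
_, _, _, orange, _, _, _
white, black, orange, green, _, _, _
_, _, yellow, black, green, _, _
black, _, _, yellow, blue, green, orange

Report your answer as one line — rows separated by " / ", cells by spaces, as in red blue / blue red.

green orange black white yellow red blue / yellow white blue red orange black green / orange green red blue white yellow black / blue yellow green orange black white red / white black orange green red blue yellow / red blue yellow black green orange white / black red white yellow blue green orange

row 2 has {blue,black}; column 4 has {blue,green,yellow,black,white,orange} — only red is left for (r2,c4).
row 5 has {green,black,white,orange}; column 5 has {blue,green,yellow} — only red is left for (r5,c5).
row 5 has {red,green,black,white,orange}; column 7 has {blue,orange} — only yellow is left for (r5,c7).
row 7 has {blue,green,yellow,black,orange}; column 3 has {red,blue,yellow,black,orange} — only white is left for (r7,c3).
row 2 has {red,blue,black}; column 1 has {green,black,white,orange} — only yellow is left for (r2,c1).
row 4 has {orange}; column 3 has {red,blue,yellow,black,white,orange} — only green is left for (r4,c3).
row 5 has {red,green,yellow,black,white,orange}; column 6 has {green,black} — only blue is left for (r5,c6).
row 7 has {blue,green,yellow,black,white,orange}; column 2 has {green,black} — only red is left for (r7,c2).
row 1 has {blue,green,yellow,black,white}; column 2 has {red,green,black} — only orange is left for (r1,c2).
row 1 has {blue,green,yellow,black,white,orange}; column 6 has {blue,green,black} — only red is left for (r1,c6).
row 2 has {red,blue,yellow,black}; column 2 has {red,green,black,orange} — only white is left for (r2,c2).
row 2 has {red,blue,yellow,black,white}; column 5 has {red,blue,green,yellow} — only orange is left for (r2,c5).
row 2 has {red,blue,yellow,black,white,orange}; column 7 has {blue,yellow,orange} — only green is left for (r2,c7).
row 6 has {green,yellow,black}; column 2 has {red,green,black,white,orange} — only blue is left for (r6,c2).
row 4 has {green,orange}; column 2 has {red,blue,green,black,white,orange} — only yellow is left for (r4,c2).
row 4 has {green,yellow,orange}; column 6 has {red,blue,green,black} — only white is left for (r4,c6).
row 6 has {blue,green,yellow,black}; column 1 has {green,yellow,black,white,orange} — only red is left for (r6,c1).
row 6 has {red,blue,green,yellow,black}; column 6 has {red,blue,green,black,white} — only orange is left for (r6,c6).
row 6 has {red,blue,green,yellow,black,orange}; column 7 has {blue,green,yellow,orange} — only white is left for (r6,c7).
row 3 has {red,blue,green,orange}; column 6 has {red,blue,green,black,white,orange} — only yellow is left for (r3,c6).
row 3 has {red,blue,green,yellow,orange}; column 7 has {blue,green,yellow,white,orange} — only black is left for (r3,c7).
row 4 has {green,yellow,white,orange}; column 1 has {red,green,yellow,black,white,orange} — only blue is left for (r4,c1).
row 4 has {blue,green,yellow,white,orange}; column 5 has {red,blue,green,yellow,orange} — only black is left for (r4,c5).
row 4 has {blue,green,yellow,black,white,orange}; column 7 has {blue,green,yellow,black,white,orange} — only red is left for (r4,c7).
row 3 has {red,blue,green,yellow,black,orange}; column 5 has {red,blue,green,yellow,black,orange} — only white is left for (r3,c5).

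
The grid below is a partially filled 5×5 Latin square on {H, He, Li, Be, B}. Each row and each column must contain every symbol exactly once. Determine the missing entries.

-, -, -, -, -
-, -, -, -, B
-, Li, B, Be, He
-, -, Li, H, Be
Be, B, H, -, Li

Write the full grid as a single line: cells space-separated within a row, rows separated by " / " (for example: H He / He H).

Cell (r1,c5): row 1 is empty so far; column 5 has {He,Li,Be,B} → H.
Cell (r3,c1): row 3 has {He,Li,Be,B}; column 1 has {Be} → H.
Cell (r4,c2): row 4 has {H,Li,Be}; column 2 has {Li,B} → He.
Cell (r5,c4): row 5 has {H,Li,Be,B}; column 4 has {H,Be} → He.
Cell (r1,c2): row 1 has {H}; column 2 has {He,Li,B} → Be.
Cell (r1,c3): row 1 has {H,Be}; column 3 has {H,Li,B} → He.
Cell (r2,c2): row 2 has {B}; column 2 has {He,Li,Be,B} → H.
Cell (r2,c3): row 2 has {H,B}; column 3 has {H,He,Li,B} → Be.
Cell (r2,c4): row 2 has {H,Be,B}; column 4 has {H,He,Be} → Li.
Cell (r4,c1): row 4 has {H,He,Li,Be}; column 1 has {H,Be} → B.
Cell (r1,c1): row 1 has {H,He,Be}; column 1 has {H,Be,B} → Li.
Cell (r1,c4): row 1 has {H,He,Li,Be}; column 4 has {H,He,Li,Be} → B.
Cell (r2,c1): row 2 has {H,Li,Be,B}; column 1 has {H,Li,Be,B} → He.

Li Be He B H / He H Be Li B / H Li B Be He / B He Li H Be / Be B H He Li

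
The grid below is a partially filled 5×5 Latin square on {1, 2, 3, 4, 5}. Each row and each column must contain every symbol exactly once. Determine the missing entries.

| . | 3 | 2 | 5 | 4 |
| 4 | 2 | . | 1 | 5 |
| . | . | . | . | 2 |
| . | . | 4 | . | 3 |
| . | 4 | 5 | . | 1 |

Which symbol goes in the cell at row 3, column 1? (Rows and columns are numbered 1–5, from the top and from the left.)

3

(r1,c1) = 1
(r2,c3) = 3
(r3,c3) = 1
(r4,c4) = 2
(r5,c4) = 3
(r3,c2) = 5
(r3,c4) = 4
(r4,c1) = 5
(r4,c2) = 1
(r5,c1) = 2
(r3,c1) = 3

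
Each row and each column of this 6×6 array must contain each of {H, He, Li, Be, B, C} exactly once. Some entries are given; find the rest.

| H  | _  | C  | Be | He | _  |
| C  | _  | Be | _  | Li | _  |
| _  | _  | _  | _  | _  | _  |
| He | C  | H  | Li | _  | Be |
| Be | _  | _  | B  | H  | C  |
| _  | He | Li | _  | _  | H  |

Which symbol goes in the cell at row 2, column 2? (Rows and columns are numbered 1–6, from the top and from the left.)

H

row 4 has {H,He,Li,Be,C}; column 5 has {H,He,Li} — only B is left for (r4,c5).
row 5 has {H,Be,B,C}; column 2 has {He,C} — only Li is left for (r5,c2).
row 5 has {H,Li,Be,B,C}; column 3 has {H,Li,Be,C} — only He is left for (r5,c3).
row 6 has {H,He,Li}; column 1 has {H,He,Be,C} — only B is left for (r6,c1).
row 6 has {H,He,Li,B}; column 4 has {Li,Be,B} — only C is left for (r6,c4).
row 6 has {H,He,Li,B,C}; column 5 has {H,He,Li,B} — only Be is left for (r6,c5).
row 1 has {H,He,Be,C}; column 2 has {He,Li,C} — only B is left for (r1,c2).
row 1 has {H,He,Be,B,C}; column 6 has {H,Be,C} — only Li is left for (r1,c6).
row 2 has {Li,Be,C}; column 2 has {He,Li,B,C} — only H is left for (r2,c2).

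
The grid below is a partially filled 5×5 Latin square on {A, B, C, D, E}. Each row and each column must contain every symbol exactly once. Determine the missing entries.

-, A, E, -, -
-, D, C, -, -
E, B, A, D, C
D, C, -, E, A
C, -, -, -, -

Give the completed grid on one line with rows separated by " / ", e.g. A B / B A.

(r1,c1) = B
(r1,c4) = C
(r1,c5) = D
(r2,c1) = A
(r2,c4) = B
(r2,c5) = E
(r4,c3) = B
(r5,c2) = E
(r5,c3) = D
(r5,c4) = A
(r5,c5) = B

B A E C D / A D C B E / E B A D C / D C B E A / C E D A B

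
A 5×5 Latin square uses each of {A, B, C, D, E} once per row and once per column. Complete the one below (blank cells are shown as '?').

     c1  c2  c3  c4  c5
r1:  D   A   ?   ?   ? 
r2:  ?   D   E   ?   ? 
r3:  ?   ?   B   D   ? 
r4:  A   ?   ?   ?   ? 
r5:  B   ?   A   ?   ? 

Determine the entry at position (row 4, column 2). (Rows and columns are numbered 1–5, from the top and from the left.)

(r1,c3): row 1 has {A,D}; column 3 has {A,B,E}, so it must be C.
(r2,c1): row 2 has {D,E}; column 1 has {A,B,D}, so it must be C.
(r3,c1): row 3 has {B,D}; column 1 has {A,B,C,D}, so it must be E.
(r3,c2): row 3 has {B,D,E}; column 2 has {A,D}, so it must be C.
(r3,c5): row 3 has {B,C,D,E}; column 5 is empty so far, so it must be A.
(r4,c3): row 4 has {A}; column 3 has {A,B,C,E}, so it must be D.
(r5,c2): row 5 has {A,B}; column 2 has {A,C,D}, so it must be E.
(r5,c4): row 5 has {A,B,E}; column 4 has {D}, so it must be C.
(r5,c5): row 5 has {A,B,C,E}; column 5 has {A}, so it must be D.
(r2,c5): row 2 has {C,D,E}; column 5 has {A,D}, so it must be B.
(r4,c2): row 4 has {A,D}; column 2 has {A,C,D,E}, so it must be B.

B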